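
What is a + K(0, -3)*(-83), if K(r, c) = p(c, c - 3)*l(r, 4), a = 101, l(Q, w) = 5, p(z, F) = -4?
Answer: 1761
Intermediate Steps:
K(r, c) = -20 (K(r, c) = -4*5 = -20)
a + K(0, -3)*(-83) = 101 - 20*(-83) = 101 + 1660 = 1761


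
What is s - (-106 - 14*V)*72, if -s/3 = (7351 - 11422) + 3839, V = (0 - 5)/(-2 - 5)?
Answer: 9048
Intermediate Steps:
V = 5/7 (V = -5/(-7) = -5*(-1/7) = 5/7 ≈ 0.71429)
s = 696 (s = -3*((7351 - 11422) + 3839) = -3*(-4071 + 3839) = -3*(-232) = 696)
s - (-106 - 14*V)*72 = 696 - (-106 - 14*5/7)*72 = 696 - (-106 - 10)*72 = 696 - (-116)*72 = 696 - 1*(-8352) = 696 + 8352 = 9048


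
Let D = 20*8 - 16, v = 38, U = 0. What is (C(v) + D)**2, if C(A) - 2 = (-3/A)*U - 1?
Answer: 21025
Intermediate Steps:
C(A) = 1 (C(A) = 2 + (-3/A*0 - 1) = 2 + (0 - 1) = 2 - 1 = 1)
D = 144 (D = 160 - 16 = 144)
(C(v) + D)**2 = (1 + 144)**2 = 145**2 = 21025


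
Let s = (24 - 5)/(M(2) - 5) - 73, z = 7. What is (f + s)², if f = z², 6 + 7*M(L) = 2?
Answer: 1142761/1521 ≈ 751.32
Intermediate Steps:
M(L) = -4/7 (M(L) = -6/7 + (⅐)*2 = -6/7 + 2/7 = -4/7)
s = -2980/39 (s = (24 - 5)/(-4/7 - 5) - 73 = 19/(-39/7) - 73 = 19*(-7/39) - 73 = -133/39 - 73 = -2980/39 ≈ -76.410)
f = 49 (f = 7² = 49)
(f + s)² = (49 - 2980/39)² = (-1069/39)² = 1142761/1521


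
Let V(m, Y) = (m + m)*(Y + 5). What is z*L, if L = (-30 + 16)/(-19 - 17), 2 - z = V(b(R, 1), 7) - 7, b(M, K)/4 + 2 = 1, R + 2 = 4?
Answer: 245/6 ≈ 40.833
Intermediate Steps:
R = 2 (R = -2 + 4 = 2)
b(M, K) = -4 (b(M, K) = -8 + 4*1 = -8 + 4 = -4)
V(m, Y) = 2*m*(5 + Y) (V(m, Y) = (2*m)*(5 + Y) = 2*m*(5 + Y))
z = 105 (z = 2 - (2*(-4)*(5 + 7) - 7) = 2 - (2*(-4)*12 - 7) = 2 - (-96 - 7) = 2 - 1*(-103) = 2 + 103 = 105)
L = 7/18 (L = -14/(-36) = -14*(-1/36) = 7/18 ≈ 0.38889)
z*L = 105*(7/18) = 245/6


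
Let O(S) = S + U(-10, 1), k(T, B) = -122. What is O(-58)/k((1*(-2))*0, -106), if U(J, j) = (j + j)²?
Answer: 27/61 ≈ 0.44262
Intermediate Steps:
U(J, j) = 4*j² (U(J, j) = (2*j)² = 4*j²)
O(S) = 4 + S (O(S) = S + 4*1² = S + 4*1 = S + 4 = 4 + S)
O(-58)/k((1*(-2))*0, -106) = (4 - 58)/(-122) = -54*(-1/122) = 27/61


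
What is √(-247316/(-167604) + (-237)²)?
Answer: √98618155805298/41901 ≈ 237.00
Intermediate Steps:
√(-247316/(-167604) + (-237)²) = √(-247316*(-1/167604) + 56169) = √(61829/41901 + 56169) = √(2353599098/41901) = √98618155805298/41901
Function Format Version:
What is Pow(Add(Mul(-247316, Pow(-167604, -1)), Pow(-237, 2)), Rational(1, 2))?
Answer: Mul(Rational(1, 41901), Pow(98618155805298, Rational(1, 2))) ≈ 237.00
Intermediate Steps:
Pow(Add(Mul(-247316, Pow(-167604, -1)), Pow(-237, 2)), Rational(1, 2)) = Pow(Add(Mul(-247316, Rational(-1, 167604)), 56169), Rational(1, 2)) = Pow(Add(Rational(61829, 41901), 56169), Rational(1, 2)) = Pow(Rational(2353599098, 41901), Rational(1, 2)) = Mul(Rational(1, 41901), Pow(98618155805298, Rational(1, 2)))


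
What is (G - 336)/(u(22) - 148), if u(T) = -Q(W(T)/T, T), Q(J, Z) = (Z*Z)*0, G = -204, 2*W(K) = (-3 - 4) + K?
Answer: 135/37 ≈ 3.6486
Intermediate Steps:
W(K) = -7/2 + K/2 (W(K) = ((-3 - 4) + K)/2 = (-7 + K)/2 = -7/2 + K/2)
Q(J, Z) = 0 (Q(J, Z) = Z²*0 = 0)
u(T) = 0 (u(T) = -1*0 = 0)
(G - 336)/(u(22) - 148) = (-204 - 336)/(0 - 148) = -540/(-148) = -540*(-1/148) = 135/37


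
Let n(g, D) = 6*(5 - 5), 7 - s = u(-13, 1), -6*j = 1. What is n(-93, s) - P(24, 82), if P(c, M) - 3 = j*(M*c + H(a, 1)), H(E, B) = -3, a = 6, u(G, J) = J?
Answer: 649/2 ≈ 324.50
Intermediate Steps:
j = -1/6 (j = -1/6*1 = -1/6 ≈ -0.16667)
s = 6 (s = 7 - 1*1 = 7 - 1 = 6)
n(g, D) = 0 (n(g, D) = 6*0 = 0)
P(c, M) = 7/2 - M*c/6 (P(c, M) = 3 - (M*c - 3)/6 = 3 - (-3 + M*c)/6 = 3 + (1/2 - M*c/6) = 7/2 - M*c/6)
n(-93, s) - P(24, 82) = 0 - (7/2 - 1/6*82*24) = 0 - (7/2 - 328) = 0 - 1*(-649/2) = 0 + 649/2 = 649/2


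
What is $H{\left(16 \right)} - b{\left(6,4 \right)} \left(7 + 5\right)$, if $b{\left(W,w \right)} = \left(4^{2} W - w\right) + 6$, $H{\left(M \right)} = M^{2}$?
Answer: $-920$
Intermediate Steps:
$b{\left(W,w \right)} = 6 - w + 16 W$ ($b{\left(W,w \right)} = \left(16 W - w\right) + 6 = \left(- w + 16 W\right) + 6 = 6 - w + 16 W$)
$H{\left(16 \right)} - b{\left(6,4 \right)} \left(7 + 5\right) = 16^{2} - \left(6 - 4 + 16 \cdot 6\right) \left(7 + 5\right) = 256 - \left(6 - 4 + 96\right) 12 = 256 - 98 \cdot 12 = 256 - 1176 = -920$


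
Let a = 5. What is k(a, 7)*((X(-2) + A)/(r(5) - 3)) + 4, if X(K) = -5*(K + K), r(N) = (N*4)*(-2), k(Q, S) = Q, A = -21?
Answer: 177/43 ≈ 4.1163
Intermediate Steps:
r(N) = -8*N (r(N) = (4*N)*(-2) = -8*N)
X(K) = -10*K
k(a, 7)*((X(-2) + A)/(r(5) - 3)) + 4 = 5*((-10*(-2) - 21)/(-8*5 - 3)) + 4 = 5*((20 - 21)/(-40 - 3)) + 4 = 5*(-1/(-43)) + 4 = 5*(-1*(-1/43)) + 4 = 5*(1/43) + 4 = 5/43 + 4 = 177/43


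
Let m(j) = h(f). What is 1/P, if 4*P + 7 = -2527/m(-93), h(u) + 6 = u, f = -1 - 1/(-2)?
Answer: 52/4963 ≈ 0.010478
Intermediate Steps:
f = -1/2 (f = -1 - 1*(-1/2) = -1 + 1/2 = -1/2 ≈ -0.50000)
h(u) = -6 + u
m(j) = -13/2 (m(j) = -6 - 1/2 = -13/2)
P = 4963/52 (P = -7/4 + (-2527/(-13/2))/4 = -7/4 + (-2527*(-2/13))/4 = -7/4 + (1/4)*(5054/13) = -7/4 + 2527/26 = 4963/52 ≈ 95.442)
1/P = 1/(4963/52) = 52/4963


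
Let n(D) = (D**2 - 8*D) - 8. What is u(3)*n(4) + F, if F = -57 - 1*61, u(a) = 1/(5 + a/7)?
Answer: -2326/19 ≈ -122.42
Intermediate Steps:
u(a) = 1/(5 + a/7) (u(a) = 1/(5 + a*(1/7)) = 1/(5 + a/7))
n(D) = -8 + D**2 - 8*D
F = -118 (F = -57 - 61 = -118)
u(3)*n(4) + F = (7/(35 + 3))*(-8 + 4**2 - 8*4) - 118 = (7/38)*(-8 + 16 - 32) - 118 = (7*(1/38))*(-24) - 118 = (7/38)*(-24) - 118 = -84/19 - 118 = -2326/19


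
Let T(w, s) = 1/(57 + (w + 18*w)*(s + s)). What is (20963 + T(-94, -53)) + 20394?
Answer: 7831899162/189373 ≈ 41357.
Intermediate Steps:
T(w, s) = 1/(57 + 38*s*w) (T(w, s) = 1/(57 + (19*w)*(2*s)) = 1/(57 + 38*s*w))
(20963 + T(-94, -53)) + 20394 = (20963 + 1/(19*(3 + 2*(-53)*(-94)))) + 20394 = (20963 + 1/(19*(3 + 9964))) + 20394 = (20963 + (1/19)/9967) + 20394 = (20963 + (1/19)*(1/9967)) + 20394 = (20963 + 1/189373) + 20394 = 3969826200/189373 + 20394 = 7831899162/189373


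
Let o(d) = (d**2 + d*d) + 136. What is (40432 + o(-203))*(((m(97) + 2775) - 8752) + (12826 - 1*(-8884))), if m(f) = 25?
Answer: 1938013388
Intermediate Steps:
o(d) = 136 + 2*d**2 (o(d) = (d**2 + d**2) + 136 = 2*d**2 + 136 = 136 + 2*d**2)
(40432 + o(-203))*(((m(97) + 2775) - 8752) + (12826 - 1*(-8884))) = (40432 + (136 + 2*(-203)**2))*(((25 + 2775) - 8752) + (12826 - 1*(-8884))) = (40432 + (136 + 2*41209))*((2800 - 8752) + (12826 + 8884)) = (40432 + (136 + 82418))*(-5952 + 21710) = (40432 + 82554)*15758 = 122986*15758 = 1938013388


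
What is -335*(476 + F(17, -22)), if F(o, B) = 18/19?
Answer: -3035770/19 ≈ -1.5978e+5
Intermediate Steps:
F(o, B) = 18/19 (F(o, B) = 18*(1/19) = 18/19)
-335*(476 + F(17, -22)) = -335*(476 + 18/19) = -335*9062/19 = -3035770/19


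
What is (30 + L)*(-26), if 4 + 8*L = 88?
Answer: -1053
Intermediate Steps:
L = 21/2 (L = -½ + (⅛)*88 = -½ + 11 = 21/2 ≈ 10.500)
(30 + L)*(-26) = (30 + 21/2)*(-26) = (81/2)*(-26) = -1053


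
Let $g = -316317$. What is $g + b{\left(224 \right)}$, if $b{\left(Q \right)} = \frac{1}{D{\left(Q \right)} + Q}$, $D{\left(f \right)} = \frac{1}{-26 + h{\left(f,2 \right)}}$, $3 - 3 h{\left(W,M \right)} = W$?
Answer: $- \frac{21184698142}{66973} \approx -3.1632 \cdot 10^{5}$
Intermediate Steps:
$h{\left(W,M \right)} = 1 - \frac{W}{3}$
$D{\left(f \right)} = \frac{1}{-25 - \frac{f}{3}}$ ($D{\left(f \right)} = \frac{1}{-26 - \left(-1 + \frac{f}{3}\right)} = \frac{1}{-25 - \frac{f}{3}}$)
$b{\left(Q \right)} = \frac{1}{Q - \frac{3}{75 + Q}}$ ($b{\left(Q \right)} = \frac{1}{- \frac{3}{75 + Q} + Q} = \frac{1}{Q - \frac{3}{75 + Q}}$)
$g + b{\left(224 \right)} = -316317 + \frac{75 + 224}{-3 + 224 \left(75 + 224\right)} = -316317 + \frac{1}{-3 + 224 \cdot 299} \cdot 299 = -316317 + \frac{1}{-3 + 66976} \cdot 299 = -316317 + \frac{1}{66973} \cdot 299 = -316317 + \frac{299}{66973} = - \frac{21184698142}{66973}$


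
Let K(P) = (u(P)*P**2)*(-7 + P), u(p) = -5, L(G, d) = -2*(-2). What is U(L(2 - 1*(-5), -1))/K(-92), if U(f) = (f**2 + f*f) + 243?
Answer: 5/76176 ≈ 6.5638e-5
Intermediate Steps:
L(G, d) = 4
U(f) = 243 + 2*f**2 (U(f) = (f**2 + f**2) + 243 = 2*f**2 + 243 = 243 + 2*f**2)
K(P) = -5*P**2*(-7 + P) (K(P) = (-5*P**2)*(-7 + P) = -5*P**2*(-7 + P))
U(L(2 - 1*(-5), -1))/K(-92) = (243 + 2*4**2)/((5*(-92)**2*(7 - 1*(-92)))) = (243 + 2*16)/((5*8464*(7 + 92))) = (243 + 32)/((5*8464*99)) = 275/4189680 = 275*(1/4189680) = 5/76176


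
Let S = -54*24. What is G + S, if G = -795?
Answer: -2091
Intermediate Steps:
S = -1296
G + S = -795 - 1296 = -2091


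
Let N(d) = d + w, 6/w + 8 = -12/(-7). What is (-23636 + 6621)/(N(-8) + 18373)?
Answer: -374330/404009 ≈ -0.92654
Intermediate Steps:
w = -21/22 (w = 6/(-8 - 12/(-7)) = 6/(-8 - 12*(-⅐)) = 6/(-8 + 12/7) = 6/(-44/7) = 6*(-7/44) = -21/22 ≈ -0.95455)
N(d) = -21/22 + d (N(d) = d - 21/22 = -21/22 + d)
(-23636 + 6621)/(N(-8) + 18373) = (-23636 + 6621)/((-21/22 - 8) + 18373) = -17015/(-197/22 + 18373) = -17015/404009/22 = -17015*22/404009 = -374330/404009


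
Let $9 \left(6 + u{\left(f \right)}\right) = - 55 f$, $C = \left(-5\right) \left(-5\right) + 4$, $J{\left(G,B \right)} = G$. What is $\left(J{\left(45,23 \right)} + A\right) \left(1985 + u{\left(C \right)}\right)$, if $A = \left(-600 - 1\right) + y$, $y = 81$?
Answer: $- \frac{7702600}{9} \approx -8.5584 \cdot 10^{5}$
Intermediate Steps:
$C = 29$ ($C = 25 + 4 = 29$)
$u{\left(f \right)} = -6 - \frac{55 f}{9}$ ($u{\left(f \right)} = -6 + \frac{\left(-55\right) f}{9} = -6 - \frac{55 f}{9}$)
$A = -520$ ($A = \left(-600 - 1\right) + 81 = -601 + 81 = -520$)
$\left(J{\left(45,23 \right)} + A\right) \left(1985 + u{\left(C \right)}\right) = \left(45 - 520\right) \left(1985 - \frac{1649}{9}\right) = - 475 \left(1985 - \frac{1649}{9}\right) = \left(-475\right) \frac{16216}{9} = - \frac{7702600}{9}$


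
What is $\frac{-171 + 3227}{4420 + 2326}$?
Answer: $\frac{1528}{3373} \approx 0.45301$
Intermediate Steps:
$\frac{-171 + 3227}{4420 + 2326} = \frac{3056}{6746} = 3056 \cdot \frac{1}{6746} = \frac{1528}{3373}$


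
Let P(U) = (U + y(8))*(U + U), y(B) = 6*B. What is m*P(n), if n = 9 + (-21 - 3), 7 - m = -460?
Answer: -462330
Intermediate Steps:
m = 467 (m = 7 - 1*(-460) = 7 + 460 = 467)
n = -15 (n = 9 - 24 = -15)
P(U) = 2*U*(48 + U) (P(U) = (U + 6*8)*(U + U) = (U + 48)*(2*U) = (48 + U)*(2*U) = 2*U*(48 + U))
m*P(n) = 467*(2*(-15)*(48 - 15)) = 467*(2*(-15)*33) = 467*(-990) = -462330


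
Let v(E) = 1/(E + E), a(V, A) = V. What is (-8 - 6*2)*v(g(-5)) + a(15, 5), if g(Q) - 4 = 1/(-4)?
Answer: 37/3 ≈ 12.333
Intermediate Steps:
g(Q) = 15/4 (g(Q) = 4 + 1/(-4) = 4 - ¼ = 15/4)
v(E) = 1/(2*E)
(-8 - 6*2)*v(g(-5)) + a(15, 5) = (-8 - 6*2)*(1/(2*(15/4))) + 15 = (-8 - 12)*((½)*(4/15)) + 15 = -20*2/15 + 15 = -8/3 + 15 = 37/3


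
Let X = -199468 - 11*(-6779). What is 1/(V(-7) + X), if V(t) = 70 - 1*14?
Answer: -1/124843 ≈ -8.0101e-6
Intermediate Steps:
V(t) = 56 (V(t) = 70 - 14 = 56)
X = -124899 (X = -199468 + 74569 = -124899)
1/(V(-7) + X) = 1/(56 - 124899) = 1/(-124843) = -1/124843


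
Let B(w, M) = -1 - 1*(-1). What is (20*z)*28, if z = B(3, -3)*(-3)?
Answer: 0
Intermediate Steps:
B(w, M) = 0 (B(w, M) = -1 + 1 = 0)
z = 0 (z = 0*(-3) = 0)
(20*z)*28 = (20*0)*28 = 0*28 = 0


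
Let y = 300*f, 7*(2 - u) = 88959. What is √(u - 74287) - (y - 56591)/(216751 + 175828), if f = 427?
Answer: -71509/392579 + I*√4262678/7 ≈ -0.18215 + 294.95*I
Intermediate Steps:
u = -88945/7 (u = 2 - ⅐*88959 = 2 - 88959/7 = -88945/7 ≈ -12706.)
y = 128100 (y = 300*427 = 128100)
√(u - 74287) - (y - 56591)/(216751 + 175828) = √(-88945/7 - 74287) - (128100 - 56591)/(216751 + 175828) = √(-608954/7) - 71509/392579 = I*√4262678/7 - 71509/392579 = -71509/392579 + I*√4262678/7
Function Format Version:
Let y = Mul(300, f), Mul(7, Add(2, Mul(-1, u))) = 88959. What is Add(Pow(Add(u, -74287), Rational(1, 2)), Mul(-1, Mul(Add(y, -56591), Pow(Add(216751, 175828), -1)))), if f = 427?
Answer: Add(Rational(-71509, 392579), Mul(Rational(1, 7), I, Pow(4262678, Rational(1, 2)))) ≈ Add(-0.18215, Mul(294.95, I))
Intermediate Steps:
u = Rational(-88945, 7) (u = Add(2, Mul(Rational(-1, 7), 88959)) = Add(2, Rational(-88959, 7)) = Rational(-88945, 7) ≈ -12706.)
y = 128100 (y = Mul(300, 427) = 128100)
Add(Pow(Add(u, -74287), Rational(1, 2)), Mul(-1, Mul(Add(y, -56591), Pow(Add(216751, 175828), -1)))) = Add(Pow(Add(Rational(-88945, 7), -74287), Rational(1, 2)), Mul(-1, Mul(Add(128100, -56591), Pow(Add(216751, 175828), -1)))) = Add(Pow(Rational(-608954, 7), Rational(1, 2)), Mul(-1, Mul(71509, Pow(392579, -1)))) = Add(Mul(Rational(1, 7), I, Pow(4262678, Rational(1, 2))), Mul(-1, Mul(71509, Rational(1, 392579)))) = Add(Mul(Rational(1, 7), I, Pow(4262678, Rational(1, 2))), Mul(-1, Rational(71509, 392579))) = Add(Mul(Rational(1, 7), I, Pow(4262678, Rational(1, 2))), Rational(-71509, 392579)) = Add(Rational(-71509, 392579), Mul(Rational(1, 7), I, Pow(4262678, Rational(1, 2))))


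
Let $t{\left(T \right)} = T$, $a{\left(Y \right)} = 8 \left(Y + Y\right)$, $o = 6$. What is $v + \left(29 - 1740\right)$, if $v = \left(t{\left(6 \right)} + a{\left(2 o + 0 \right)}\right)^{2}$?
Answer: $37493$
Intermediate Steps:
$a{\left(Y \right)} = 16 Y$ ($a{\left(Y \right)} = 8 \cdot 2 Y = 16 Y$)
$v = 39204$ ($v = \left(6 + 16 \left(2 \cdot 6 + 0\right)\right)^{2} = \left(6 + 16 \left(12 + 0\right)\right)^{2} = \left(6 + 16 \cdot 12\right)^{2} = \left(6 + 192\right)^{2} = 198^{2} = 39204$)
$v + \left(29 - 1740\right) = 39204 + \left(29 - 1740\right) = 39204 - 1711 = 37493$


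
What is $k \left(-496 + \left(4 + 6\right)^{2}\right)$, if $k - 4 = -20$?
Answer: $6336$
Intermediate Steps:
$k = -16$ ($k = 4 - 20 = -16$)
$k \left(-496 + \left(4 + 6\right)^{2}\right) = - 16 \left(-496 + \left(4 + 6\right)^{2}\right) = - 16 \left(-496 + 10^{2}\right) = - 16 \left(-496 + 100\right) = \left(-16\right) \left(-396\right) = 6336$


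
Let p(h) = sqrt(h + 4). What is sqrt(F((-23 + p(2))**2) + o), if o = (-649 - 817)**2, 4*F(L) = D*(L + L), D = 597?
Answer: sqrt(9235414 - 54924*sqrt(6))/2 ≈ 1508.4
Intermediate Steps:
p(h) = sqrt(4 + h)
F(L) = 597*L/2 (F(L) = (597*(L + L))/4 = (597*(2*L))/4 = (1194*L)/4 = 597*L/2)
o = 2149156 (o = (-1466)**2 = 2149156)
sqrt(F((-23 + p(2))**2) + o) = sqrt(597*(-23 + sqrt(4 + 2))**2/2 + 2149156) = sqrt(597*(-23 + sqrt(6))**2/2 + 2149156) = sqrt(2149156 + 597*(-23 + sqrt(6))**2/2)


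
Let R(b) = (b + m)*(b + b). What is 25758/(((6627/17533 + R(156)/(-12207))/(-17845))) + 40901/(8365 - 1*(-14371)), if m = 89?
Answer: 8193044091933350567/104879313392 ≈ 7.8119e+7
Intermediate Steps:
R(b) = 2*b*(89 + b) (R(b) = (b + 89)*(b + b) = (89 + b)*(2*b) = 2*b*(89 + b))
25758/(((6627/17533 + R(156)/(-12207))/(-17845))) + 40901/(8365 - 1*(-14371)) = 25758/(((6627/17533 + (2*156*(89 + 156))/(-12207))/(-17845))) + 40901/(8365 - 1*(-14371)) = 25758/(((6627*(1/17533) + (2*156*245)*(-1/12207))*(-1/17845))) + 40901/(8365 + 14371) = 25758/(((6627/17533 + 76440*(-1/12207))*(-1/17845))) + 40901/22736 = 25758/(((6627/17533 - 1960/313)*(-1/17845))) + 40901*(1/22736) = 25758/((-32290429/5487829*(-1/17845))) + 5843/3248 = 25758/(32290429/97930308505) + 5843/3248 = 25758*(97930308505/32290429) + 5843/3248 = 2522488886471790/32290429 + 5843/3248 = 8193044091933350567/104879313392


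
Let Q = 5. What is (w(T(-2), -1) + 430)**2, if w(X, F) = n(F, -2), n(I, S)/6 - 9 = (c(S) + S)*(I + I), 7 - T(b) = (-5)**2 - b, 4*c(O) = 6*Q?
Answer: 174724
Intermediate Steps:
c(O) = 15/2 (c(O) = (6*5)/4 = (1/4)*30 = 15/2)
T(b) = -18 + b (T(b) = 7 - ((-5)**2 - b) = 7 - (25 - b) = 7 + (-25 + b) = -18 + b)
n(I, S) = 54 + 12*I*(15/2 + S) (n(I, S) = 54 + 6*((15/2 + S)*(I + I)) = 54 + 6*((15/2 + S)*(2*I)) = 54 + 6*(2*I*(15/2 + S)) = 54 + 12*I*(15/2 + S))
w(X, F) = 54 + 66*F (w(X, F) = 54 + 90*F + 12*F*(-2) = 54 + 90*F - 24*F = 54 + 66*F)
(w(T(-2), -1) + 430)**2 = ((54 + 66*(-1)) + 430)**2 = ((54 - 66) + 430)**2 = (-12 + 430)**2 = 418**2 = 174724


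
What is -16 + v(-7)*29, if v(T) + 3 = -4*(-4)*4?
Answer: 1753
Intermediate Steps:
v(T) = 61 (v(T) = -3 - 4*(-4)*4 = -3 + 16*4 = -3 + 64 = 61)
-16 + v(-7)*29 = -16 + 61*29 = -16 + 1769 = 1753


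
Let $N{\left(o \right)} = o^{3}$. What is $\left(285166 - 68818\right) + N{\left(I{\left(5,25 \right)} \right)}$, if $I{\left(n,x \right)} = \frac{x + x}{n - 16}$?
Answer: $\frac{287834188}{1331} \approx 2.1625 \cdot 10^{5}$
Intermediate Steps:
$I{\left(n,x \right)} = \frac{2 x}{-16 + n}$
$\left(285166 - 68818\right) + N{\left(I{\left(5,25 \right)} \right)} = \left(285166 - 68818\right) + \left(2 \cdot 25 \frac{1}{-16 + 5}\right)^{3} = 216348 + \left(2 \cdot 25 \frac{1}{-11}\right)^{3} = 216348 + \left(2 \cdot 25 \left(- \frac{1}{11}\right)\right)^{3} = 216348 + \left(- \frac{50}{11}\right)^{3} = 216348 - \frac{125000}{1331} = \frac{287834188}{1331}$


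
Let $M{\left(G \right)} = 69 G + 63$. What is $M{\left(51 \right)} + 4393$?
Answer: $7975$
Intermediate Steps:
$M{\left(G \right)} = 63 + 69 G$
$M{\left(51 \right)} + 4393 = \left(63 + 69 \cdot 51\right) + 4393 = \left(63 + 3519\right) + 4393 = 3582 + 4393 = 7975$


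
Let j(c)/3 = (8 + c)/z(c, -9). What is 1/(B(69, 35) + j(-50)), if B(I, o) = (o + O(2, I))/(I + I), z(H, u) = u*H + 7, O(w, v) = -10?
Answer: -63066/5963 ≈ -10.576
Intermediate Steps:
z(H, u) = 7 + H*u (z(H, u) = H*u + 7 = 7 + H*u)
j(c) = 3*(8 + c)/(7 - 9*c) (j(c) = 3*((8 + c)/(7 + c*(-9))) = 3*((8 + c)/(7 - 9*c)) = 3*(8 + c)/(7 - 9*c))
B(I, o) = (-10 + o)/(2*I) (B(I, o) = (o - 10)/(I + I) = (-10 + o)/((2*I)) = (-10 + o)*(1/(2*I)) = (-10 + o)/(2*I))
1/(B(69, 35) + j(-50)) = 1/((1/2)*(-10 + 35)/69 + 3*(8 - 50)/(7 - 9*(-50))) = 1/((1/2)*(1/69)*25 + 3*(-42)/(7 + 450)) = 1/(25/138 + 3*(-42)/457) = 1/(25/138 + 3*(1/457)*(-42)) = 1/(25/138 - 126/457) = 1/(-5963/63066) = -63066/5963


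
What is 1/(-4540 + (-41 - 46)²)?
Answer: 1/3029 ≈ 0.00033014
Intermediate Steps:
1/(-4540 + (-41 - 46)²) = 1/(-4540 + (-87)²) = 1/(-4540 + 7569) = 1/3029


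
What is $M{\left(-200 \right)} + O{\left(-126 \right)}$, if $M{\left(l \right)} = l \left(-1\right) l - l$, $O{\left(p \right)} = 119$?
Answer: $-39681$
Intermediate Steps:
$M{\left(l \right)} = - l - l^{2}$ ($M{\left(l \right)} = - l l - l = - l^{2} - l = - l - l^{2}$)
$M{\left(-200 \right)} + O{\left(-126 \right)} = \left(-1\right) \left(-200\right) \left(1 - 200\right) + 119 = \left(-1\right) \left(-200\right) \left(-199\right) + 119 = -39800 + 119 = -39681$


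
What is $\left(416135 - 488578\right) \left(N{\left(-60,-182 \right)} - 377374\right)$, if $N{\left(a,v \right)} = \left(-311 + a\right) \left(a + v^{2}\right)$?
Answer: $915977840274$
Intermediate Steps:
$\left(416135 - 488578\right) \left(N{\left(-60,-182 \right)} - 377374\right) = \left(416135 - 488578\right) \left(\left(\left(-60\right)^{2} - -18660 - 311 \left(-182\right)^{2} - 60 \left(-182\right)^{2}\right) - 377374\right) = - 72443 \left(\left(3600 + 18660 - 10301564 - 1987440\right) - 377374\right) = - 72443 \left(-12266744 - 377374\right) = \left(-72443\right) \left(-12644118\right) = 915977840274$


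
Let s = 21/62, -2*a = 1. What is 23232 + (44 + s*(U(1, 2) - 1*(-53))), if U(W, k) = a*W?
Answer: 2888429/124 ≈ 23294.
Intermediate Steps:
a = -1/2 (a = -1/2*1 = -1/2 ≈ -0.50000)
s = 21/62 (s = 21*(1/62) = 21/62 ≈ 0.33871)
U(W, k) = -W/2
23232 + (44 + s*(U(1, 2) - 1*(-53))) = 23232 + (44 + 21*(-1/2*1 - 1*(-53))/62) = 23232 + (44 + 21*(-1/2 + 53)/62) = 23232 + (44 + (21/62)*(105/2)) = 23232 + (44 + 2205/124) = 23232 + 7661/124 = 2888429/124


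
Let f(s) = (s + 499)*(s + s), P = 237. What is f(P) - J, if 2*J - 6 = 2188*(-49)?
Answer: 402467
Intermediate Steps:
f(s) = 2*s*(499 + s) (f(s) = (499 + s)*(2*s) = 2*s*(499 + s))
J = -53603 (J = 3 + (2188*(-49))/2 = 3 + (½)*(-107212) = 3 - 53606 = -53603)
f(P) - J = 2*237*(499 + 237) - 1*(-53603) = 2*237*736 + 53603 = 348864 + 53603 = 402467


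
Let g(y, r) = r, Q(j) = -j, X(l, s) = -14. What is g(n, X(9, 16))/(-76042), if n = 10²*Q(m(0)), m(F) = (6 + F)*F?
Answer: 7/38021 ≈ 0.00018411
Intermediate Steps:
m(F) = F*(6 + F)
n = 0 (n = 10²*(-0*(6 + 0)) = 100*(-0*6) = 100*(-1*0) = 100*0 = 0)
g(n, X(9, 16))/(-76042) = -14/(-76042) = -14*(-1/76042) = 7/38021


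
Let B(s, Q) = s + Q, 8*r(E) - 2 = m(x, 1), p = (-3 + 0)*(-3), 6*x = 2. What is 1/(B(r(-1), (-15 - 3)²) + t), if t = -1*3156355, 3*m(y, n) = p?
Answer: -8/25248243 ≈ -3.1685e-7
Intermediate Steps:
x = ⅓ (x = (⅙)*2 = ⅓ ≈ 0.33333)
p = 9 (p = -3*(-3) = 9)
m(y, n) = 3 (m(y, n) = (⅓)*9 = 3)
r(E) = 5/8 (r(E) = ¼ + (⅛)*3 = ¼ + 3/8 = 5/8)
t = -3156355
B(s, Q) = Q + s
1/(B(r(-1), (-15 - 3)²) + t) = 1/(((-15 - 3)² + 5/8) - 3156355) = 1/(((-18)² + 5/8) - 3156355) = 1/((324 + 5/8) - 3156355) = 1/(2597/8 - 3156355) = 1/(-25248243/8) = -8/25248243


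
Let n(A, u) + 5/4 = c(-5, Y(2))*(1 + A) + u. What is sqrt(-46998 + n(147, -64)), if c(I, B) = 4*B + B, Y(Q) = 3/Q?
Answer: I*sqrt(183813)/2 ≈ 214.37*I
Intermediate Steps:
c(I, B) = 5*B
n(A, u) = 25/4 + u + 15*A/2 (n(A, u) = -5/4 + ((5*(3/2))*(1 + A) + u) = -5/4 + (15*(1 + A)/2 + u) = -5/4 + ((15/2 + 15*A/2) + u) = -5/4 + (15/2 + u + 15*A/2) = 25/4 + u + 15*A/2)
sqrt(-46998 + n(147, -64)) = sqrt(-46998 + (25/4 - 64 + (15/2)*147)) = sqrt(-46998 + (25/4 - 64 + 2205/2)) = sqrt(-46998 + 4179/4) = sqrt(-183813/4) = I*sqrt(183813)/2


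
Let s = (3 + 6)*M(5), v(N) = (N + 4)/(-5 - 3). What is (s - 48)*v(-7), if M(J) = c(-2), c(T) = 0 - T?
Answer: -45/4 ≈ -11.250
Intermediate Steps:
c(T) = -T
v(N) = -1/2 - N/8 (v(N) = (4 + N)/(-8) = (4 + N)*(-1/8) = -1/2 - N/8)
M(J) = 2 (M(J) = -1*(-2) = 2)
s = 18 (s = (3 + 6)*2 = 9*2 = 18)
(s - 48)*v(-7) = (18 - 48)*(-1/2 - 1/8*(-7)) = -30*(-1/2 + 7/8) = -30*3/8 = -45/4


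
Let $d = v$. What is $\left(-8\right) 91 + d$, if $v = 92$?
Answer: $-636$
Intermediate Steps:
$d = 92$
$\left(-8\right) 91 + d = \left(-8\right) 91 + 92 = -728 + 92 = -636$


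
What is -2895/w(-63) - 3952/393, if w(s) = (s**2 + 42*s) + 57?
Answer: -439433/36156 ≈ -12.154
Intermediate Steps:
w(s) = 57 + s**2 + 42*s
-2895/w(-63) - 3952/393 = -2895/(57 + (-63)**2 + 42*(-63)) - 3952/393 = -2895/(57 + 3969 - 2646) - 3952*1/393 = -2895/1380 - 3952/393 = -2895*1/1380 - 3952/393 = -193/92 - 3952/393 = -439433/36156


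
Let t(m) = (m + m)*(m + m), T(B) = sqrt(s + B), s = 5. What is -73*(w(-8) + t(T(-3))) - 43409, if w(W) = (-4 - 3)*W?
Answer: -48081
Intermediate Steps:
w(W) = -7*W
T(B) = sqrt(5 + B)
t(m) = 4*m**2 (t(m) = (2*m)*(2*m) = 4*m**2)
-73*(w(-8) + t(T(-3))) - 43409 = -73*(-7*(-8) + 4*(sqrt(5 - 3))**2) - 43409 = -73*(56 + 4*(sqrt(2))**2) - 43409 = -73*(56 + 4*2) - 43409 = -73*(56 + 8) - 43409 = -73*64 - 43409 = -4672 - 43409 = -48081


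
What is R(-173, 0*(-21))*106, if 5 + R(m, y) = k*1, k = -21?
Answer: -2756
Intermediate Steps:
R(m, y) = -26 (R(m, y) = -5 - 21*1 = -5 - 21 = -26)
R(-173, 0*(-21))*106 = -26*106 = -2756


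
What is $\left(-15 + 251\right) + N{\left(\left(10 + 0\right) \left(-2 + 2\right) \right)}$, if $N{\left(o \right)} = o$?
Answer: $236$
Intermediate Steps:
$\left(-15 + 251\right) + N{\left(\left(10 + 0\right) \left(-2 + 2\right) \right)} = \left(-15 + 251\right) + \left(10 + 0\right) \left(-2 + 2\right) = 236 + 10 \cdot 0 = 236 + 0 = 236$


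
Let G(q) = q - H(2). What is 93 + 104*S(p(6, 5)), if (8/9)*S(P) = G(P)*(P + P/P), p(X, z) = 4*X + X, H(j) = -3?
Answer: 119784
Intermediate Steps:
p(X, z) = 5*X
G(q) = 3 + q (G(q) = q - 1*(-3) = q + 3 = 3 + q)
S(P) = 9*(1 + P)*(3 + P)/8 (S(P) = 9*((3 + P)*(P + P/P))/8 = 9*((3 + P)*(P + 1))/8 = 9*((3 + P)*(1 + P))/8 = 9*((1 + P)*(3 + P))/8 = 9*(1 + P)*(3 + P)/8)
93 + 104*S(p(6, 5)) = 93 + 104*(9*(1 + 5*6)*(3 + 5*6)/8) = 93 + 104*(9*(1 + 30)*(3 + 30)/8) = 93 + 104*((9/8)*31*33) = 93 + 104*(9207/8) = 93 + 119691 = 119784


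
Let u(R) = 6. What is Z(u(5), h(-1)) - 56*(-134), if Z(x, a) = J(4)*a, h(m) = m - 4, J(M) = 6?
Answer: 7474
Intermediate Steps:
h(m) = -4 + m
Z(x, a) = 6*a
Z(u(5), h(-1)) - 56*(-134) = 6*(-4 - 1) - 56*(-134) = 6*(-5) + 7504 = -30 + 7504 = 7474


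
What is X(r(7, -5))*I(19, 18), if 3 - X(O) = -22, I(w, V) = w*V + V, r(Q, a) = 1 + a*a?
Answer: 9000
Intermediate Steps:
r(Q, a) = 1 + a²
I(w, V) = V + V*w (I(w, V) = V*w + V = V + V*w)
X(O) = 25 (X(O) = 3 - 1*(-22) = 3 + 22 = 25)
X(r(7, -5))*I(19, 18) = 25*(18*(1 + 19)) = 25*(18*20) = 25*360 = 9000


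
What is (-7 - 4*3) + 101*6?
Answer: 587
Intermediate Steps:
(-7 - 4*3) + 101*6 = (-7 - 12) + 606 = -19 + 606 = 587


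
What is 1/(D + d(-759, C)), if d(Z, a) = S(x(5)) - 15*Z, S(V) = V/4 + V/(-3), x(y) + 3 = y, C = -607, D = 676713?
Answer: 6/4128587 ≈ 1.4533e-6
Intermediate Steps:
x(y) = -3 + y
S(V) = -V/12 (S(V) = V*(¼) + V*(-⅓) = V/4 - V/3 = -V/12)
d(Z, a) = -⅙ - 15*Z (d(Z, a) = -(-3 + 5)/12 - 15*Z = -1/12*2 - 15*Z = -⅙ - 15*Z)
1/(D + d(-759, C)) = 1/(676713 + (-⅙ - 15*(-759))) = 1/(676713 + (-⅙ + 11385)) = 1/(676713 + 68309/6) = 1/(4128587/6) = 6/4128587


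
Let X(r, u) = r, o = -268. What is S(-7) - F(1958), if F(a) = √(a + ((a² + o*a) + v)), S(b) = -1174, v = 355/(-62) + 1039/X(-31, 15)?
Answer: -1174 - √12727248586/62 ≈ -2993.6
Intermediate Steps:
v = -2433/62 (v = 355/(-62) + 1039/(-31) = 355*(-1/62) + 1039*(-1/31) = -355/62 - 1039/31 = -2433/62 ≈ -39.242)
F(a) = √(-2433/62 + a² - 267*a) (F(a) = √(a + ((a² - 268*a) - 2433/62)) = √(a + (-2433/62 + a² - 268*a)) = √(-2433/62 + a² - 267*a))
S(-7) - F(1958) = -1174 - √(-150846 - 1026348*1958 + 3844*1958²)/62 = -1174 - √(-150846 - 2009589384 + 3844*3833764)/62 = -1174 - √(-150846 - 2009589384 + 14736988816)/62 = -1174 - √12727248586/62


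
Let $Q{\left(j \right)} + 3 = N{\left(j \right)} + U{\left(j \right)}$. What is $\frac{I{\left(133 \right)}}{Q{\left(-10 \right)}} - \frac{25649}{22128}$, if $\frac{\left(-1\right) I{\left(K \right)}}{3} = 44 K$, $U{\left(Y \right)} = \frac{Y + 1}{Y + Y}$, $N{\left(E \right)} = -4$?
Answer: $\frac{7766223341}{2898768} \approx 2679.1$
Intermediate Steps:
$U{\left(Y \right)} = \frac{1 + Y}{2 Y}$
$I{\left(K \right)} = - 132 K$ ($I{\left(K \right)} = - 3 \cdot 44 K = - 132 K$)
$Q{\left(j \right)} = -7 + \frac{1 + j}{2 j}$ ($Q{\left(j \right)} = -3 - \left(4 - \frac{1 + j}{2 j}\right) = -7 + \frac{1 + j}{2 j}$)
$\frac{I{\left(133 \right)}}{Q{\left(-10 \right)}} - \frac{25649}{22128} = \frac{\left(-132\right) 133}{\frac{1}{2} \frac{1}{-10} \left(1 - -130\right)} - \frac{25649}{22128} = - \frac{17556}{\frac{1}{2} \left(- \frac{1}{10}\right) \left(1 + 130\right)} - \frac{25649}{22128} = - \frac{17556}{\frac{1}{2} \left(- \frac{1}{10}\right) 131} - \frac{25649}{22128} = - \frac{17556}{- \frac{131}{20}} - \frac{25649}{22128} = \left(-17556\right) \left(- \frac{20}{131}\right) - \frac{25649}{22128} = \frac{351120}{131} - \frac{25649}{22128} = \frac{7766223341}{2898768}$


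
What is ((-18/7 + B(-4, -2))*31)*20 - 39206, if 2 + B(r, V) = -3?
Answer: -307302/7 ≈ -43900.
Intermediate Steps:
B(r, V) = -5 (B(r, V) = -2 - 3 = -5)
((-18/7 + B(-4, -2))*31)*20 - 39206 = ((-18/7 - 5)*31)*20 - 39206 = -53/7*31*20 - 39206 = -1643/7*20 - 39206 = -32860/7 - 39206 = -307302/7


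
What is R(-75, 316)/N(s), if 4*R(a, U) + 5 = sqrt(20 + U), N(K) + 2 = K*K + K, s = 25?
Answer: -5/2592 + sqrt(21)/648 ≈ 0.0051429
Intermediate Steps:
N(K) = -2 + K + K**2 (N(K) = -2 + (K*K + K) = -2 + (K**2 + K) = -2 + (K + K**2) = -2 + K + K**2)
R(a, U) = -5/4 + sqrt(20 + U)/4
R(-75, 316)/N(s) = (-5/4 + sqrt(20 + 316)/4)/(-2 + 25 + 25**2) = (-5/4 + sqrt(336)/4)/(-2 + 25 + 625) = (-5/4 + (4*sqrt(21))/4)/648 = (-5/4 + sqrt(21))*(1/648) = -5/2592 + sqrt(21)/648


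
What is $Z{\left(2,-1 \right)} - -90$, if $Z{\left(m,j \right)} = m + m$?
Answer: $94$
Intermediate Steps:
$Z{\left(m,j \right)} = 2 m$
$Z{\left(2,-1 \right)} - -90 = 2 \cdot 2 - -90 = 4 + 90 = 94$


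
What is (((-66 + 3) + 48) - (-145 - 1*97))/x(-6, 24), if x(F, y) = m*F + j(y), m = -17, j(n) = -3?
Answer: 227/99 ≈ 2.2929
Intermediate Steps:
x(F, y) = -3 - 17*F (x(F, y) = -17*F - 3 = -3 - 17*F)
(((-66 + 3) + 48) - (-145 - 1*97))/x(-6, 24) = (((-66 + 3) + 48) - (-145 - 1*97))/(-3 - 17*(-6)) = ((-63 + 48) - (-145 - 97))/(-3 + 102) = (-15 - 1*(-242))/99 = (-15 + 242)*(1/99) = 227*(1/99) = 227/99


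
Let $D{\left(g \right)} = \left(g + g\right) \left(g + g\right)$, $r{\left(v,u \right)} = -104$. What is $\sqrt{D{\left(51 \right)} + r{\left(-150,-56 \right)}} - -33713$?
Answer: $33713 + 10 \sqrt{103} \approx 33815.0$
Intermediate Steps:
$D{\left(g \right)} = 4 g^{2}$ ($D{\left(g \right)} = 2 g 2 g = 4 g^{2}$)
$\sqrt{D{\left(51 \right)} + r{\left(-150,-56 \right)}} - -33713 = \sqrt{4 \cdot 51^{2} - 104} - -33713 = \sqrt{4 \cdot 2601 - 104} + 33713 = \sqrt{10404 - 104} + 33713 = \sqrt{10300} + 33713 = 10 \sqrt{103} + 33713 = 33713 + 10 \sqrt{103}$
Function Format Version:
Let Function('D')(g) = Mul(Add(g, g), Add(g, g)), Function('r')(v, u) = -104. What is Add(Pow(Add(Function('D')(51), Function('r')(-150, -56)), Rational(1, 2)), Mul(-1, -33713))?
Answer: Add(33713, Mul(10, Pow(103, Rational(1, 2)))) ≈ 33815.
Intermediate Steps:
Function('D')(g) = Mul(4, Pow(g, 2)) (Function('D')(g) = Mul(Mul(2, g), Mul(2, g)) = Mul(4, Pow(g, 2)))
Add(Pow(Add(Function('D')(51), Function('r')(-150, -56)), Rational(1, 2)), Mul(-1, -33713)) = Add(Pow(Add(Mul(4, Pow(51, 2)), -104), Rational(1, 2)), Mul(-1, -33713)) = Add(Pow(Add(Mul(4, 2601), -104), Rational(1, 2)), 33713) = Add(Pow(Add(10404, -104), Rational(1, 2)), 33713) = Add(Pow(10300, Rational(1, 2)), 33713) = Add(Mul(10, Pow(103, Rational(1, 2))), 33713) = Add(33713, Mul(10, Pow(103, Rational(1, 2))))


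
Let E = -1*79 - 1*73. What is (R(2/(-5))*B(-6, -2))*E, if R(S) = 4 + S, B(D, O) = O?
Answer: 5472/5 ≈ 1094.4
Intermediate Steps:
E = -152 (E = -79 - 73 = -152)
(R(2/(-5))*B(-6, -2))*E = ((4 + 2/(-5))*(-2))*(-152) = ((4 + 2*(-⅕))*(-2))*(-152) = ((4 - ⅖)*(-2))*(-152) = ((18/5)*(-2))*(-152) = -36/5*(-152) = 5472/5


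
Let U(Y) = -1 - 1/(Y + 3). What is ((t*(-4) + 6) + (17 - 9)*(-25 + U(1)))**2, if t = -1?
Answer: 40000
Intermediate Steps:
U(Y) = -1 - 1/(3 + Y)
((t*(-4) + 6) + (17 - 9)*(-25 + U(1)))**2 = ((-1*(-4) + 6) + (17 - 9)*(-25 + (-4 - 1*1)/(3 + 1)))**2 = ((4 + 6) + 8*(-25 + (-4 - 1)/4))**2 = (10 + 8*(-25 + (1/4)*(-5)))**2 = (10 + 8*(-25 - 5/4))**2 = (10 + 8*(-105/4))**2 = (10 - 210)**2 = (-200)**2 = 40000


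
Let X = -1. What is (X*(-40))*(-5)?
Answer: -200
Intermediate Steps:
(X*(-40))*(-5) = -1*(-40)*(-5) = 40*(-5) = -200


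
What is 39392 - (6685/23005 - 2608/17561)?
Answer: 3182789678463/80798161 ≈ 39392.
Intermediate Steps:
39392 - (6685/23005 - 2608/17561) = 39392 - (6685*(1/23005) - 2608*1/17561) = 39392 - (1337/4601 - 2608/17561) = 39392 - 1*11479649/80798161 = 39392 - 11479649/80798161 = 3182789678463/80798161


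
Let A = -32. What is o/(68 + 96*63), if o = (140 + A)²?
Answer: 2916/1529 ≈ 1.9071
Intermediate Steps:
o = 11664 (o = (140 - 32)² = 108² = 11664)
o/(68 + 96*63) = 11664/(68 + 96*63) = 11664/(68 + 6048) = 11664/6116 = 11664*(1/6116) = 2916/1529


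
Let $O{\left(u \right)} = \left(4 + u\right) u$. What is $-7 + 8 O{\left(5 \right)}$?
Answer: $353$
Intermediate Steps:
$O{\left(u \right)} = u \left(4 + u\right)$
$-7 + 8 O{\left(5 \right)} = -7 + 8 \cdot 5 \left(4 + 5\right) = -7 + 8 \cdot 5 \cdot 9 = -7 + 8 \cdot 45 = -7 + 360 = 353$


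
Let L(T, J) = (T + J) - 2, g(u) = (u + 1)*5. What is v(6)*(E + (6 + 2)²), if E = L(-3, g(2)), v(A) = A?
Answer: 444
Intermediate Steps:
g(u) = 5 + 5*u (g(u) = (1 + u)*5 = 5 + 5*u)
L(T, J) = -2 + J + T (L(T, J) = (J + T) - 2 = -2 + J + T)
E = 10 (E = -2 + (5 + 5*2) - 3 = -2 + (5 + 10) - 3 = -2 + 15 - 3 = 10)
v(6)*(E + (6 + 2)²) = 6*(10 + (6 + 2)²) = 6*(10 + 8²) = 6*(10 + 64) = 6*74 = 444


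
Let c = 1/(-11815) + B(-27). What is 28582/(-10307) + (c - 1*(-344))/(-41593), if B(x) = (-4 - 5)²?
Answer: -14097558755508/5065079287565 ≈ -2.7833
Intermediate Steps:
B(x) = 81 (B(x) = (-9)² = 81)
c = 957014/11815 (c = 1/(-11815) + 81 = -1/11815 + 81 = 957014/11815 ≈ 81.000)
28582/(-10307) + (c - 1*(-344))/(-41593) = 28582/(-10307) + (957014/11815 - 1*(-344))/(-41593) = 28582*(-1/10307) + (957014/11815 + 344)*(-1/41593) = -28582/10307 + (5021374/11815)*(-1/41593) = -28582/10307 - 5021374/491421295 = -14097558755508/5065079287565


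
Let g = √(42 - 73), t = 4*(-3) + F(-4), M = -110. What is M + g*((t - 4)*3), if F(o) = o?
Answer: -110 - 60*I*√31 ≈ -110.0 - 334.07*I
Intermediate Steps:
t = -16 (t = 4*(-3) - 4 = -12 - 4 = -16)
g = I*√31 (g = √(-31) = I*√31 ≈ 5.5678*I)
M + g*((t - 4)*3) = -110 + (I*√31)*((-16 - 4)*3) = -110 + (I*√31)*(-20*3) = -110 + (I*√31)*(-60) = -110 - 60*I*√31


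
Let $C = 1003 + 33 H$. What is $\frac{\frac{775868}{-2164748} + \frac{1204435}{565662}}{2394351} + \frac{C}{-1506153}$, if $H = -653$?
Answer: $\frac{5020208457754475119049}{367993385975750650157394} \approx 0.013642$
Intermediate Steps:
$C = -20546$ ($C = 1003 + 33 \left(-653\right) = 1003 - 21549 = -20546$)
$\frac{\frac{775868}{-2164748} + \frac{1204435}{565662}}{2394351} + \frac{C}{-1506153} = \frac{\frac{775868}{-2164748} + \frac{1204435}{565662}}{2394351} - \frac{20546}{-1506153} = \left(775868 \left(- \frac{1}{2164748}\right) + 1204435 \cdot \frac{1}{565662}\right) \frac{1}{2394351} - - \frac{20546}{1506153} = \left(- \frac{193967}{541187} + \frac{1204435}{565662}\right) \frac{1}{2394351} + \frac{20546}{1506153} = \frac{542104803191}{306128920794} \cdot \frac{1}{2394351} + \frac{20546}{1506153} = \frac{542104803191}{732980087632034694} + \frac{20546}{1506153} = \frac{5020208457754475119049}{367993385975750650157394}$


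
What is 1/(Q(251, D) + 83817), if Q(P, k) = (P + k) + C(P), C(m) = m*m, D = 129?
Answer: 1/147198 ≈ 6.7936e-6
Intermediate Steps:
C(m) = m²
Q(P, k) = P + k + P² (Q(P, k) = (P + k) + P² = P + k + P²)
1/(Q(251, D) + 83817) = 1/((251 + 129 + 251²) + 83817) = 1/((251 + 129 + 63001) + 83817) = 1/(63381 + 83817) = 1/147198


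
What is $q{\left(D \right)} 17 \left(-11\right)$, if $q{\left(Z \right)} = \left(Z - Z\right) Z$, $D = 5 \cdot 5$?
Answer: $0$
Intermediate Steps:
$D = 25$
$q{\left(Z \right)} = 0$ ($q{\left(Z \right)} = 0 Z = 0$)
$q{\left(D \right)} 17 \left(-11\right) = 0 \cdot 17 \left(-11\right) = 0 \left(-11\right) = 0$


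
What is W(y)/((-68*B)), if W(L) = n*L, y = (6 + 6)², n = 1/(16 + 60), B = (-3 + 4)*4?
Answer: -9/1292 ≈ -0.0069659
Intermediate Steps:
B = 4 (B = 1*4 = 4)
n = 1/76 ≈ 0.013158
y = 144 (y = 12² = 144)
W(L) = L/76
W(y)/((-68*B)) = ((1/76)*144)/((-68*4)) = (36/19)/(-272) = (36/19)*(-1/272) = -9/1292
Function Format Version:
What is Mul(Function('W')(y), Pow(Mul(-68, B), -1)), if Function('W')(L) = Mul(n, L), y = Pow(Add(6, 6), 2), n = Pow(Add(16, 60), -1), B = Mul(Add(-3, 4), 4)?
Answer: Rational(-9, 1292) ≈ -0.0069659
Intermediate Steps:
B = 4 (B = Mul(1, 4) = 4)
n = Rational(1, 76) (n = Pow(76, -1) = Rational(1, 76) ≈ 0.013158)
y = 144 (y = Pow(12, 2) = 144)
Function('W')(L) = Mul(Rational(1, 76), L)
Mul(Function('W')(y), Pow(Mul(-68, B), -1)) = Mul(Mul(Rational(1, 76), 144), Pow(Mul(-68, 4), -1)) = Mul(Rational(36, 19), Pow(-272, -1)) = Mul(Rational(36, 19), Rational(-1, 272)) = Rational(-9, 1292)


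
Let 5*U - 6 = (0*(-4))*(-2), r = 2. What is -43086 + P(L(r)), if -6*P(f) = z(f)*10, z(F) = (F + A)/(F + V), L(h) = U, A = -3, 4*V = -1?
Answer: -818574/19 ≈ -43083.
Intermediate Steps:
V = -¼ (V = (¼)*(-1) = -¼ ≈ -0.25000)
U = 6/5 (U = 6/5 + ((0*(-4))*(-2))/5 = 6/5 + (0*(-2))/5 = 6/5 + (⅕)*0 = 6/5 + 0 = 6/5 ≈ 1.2000)
L(h) = 6/5
z(F) = (-3 + F)/(-¼ + F) (z(F) = (F - 3)/(F - ¼) = (-3 + F)/(-¼ + F))
P(f) = -20*(-3 + f)/(3*(-1 + 4*f)) (P(f) = -4*(-3 + f)/(-1 + 4*f)*10/6 = -20*(-3 + f)/(3*(-1 + 4*f)))
-43086 + P(L(r)) = -43086 + 20*(3 - 1*6/5)/(3*(-1 + 4*(6/5))) = -43086 + 20*(3 - 6/5)/(3*(-1 + 24/5)) = -43086 + (20/3)*(9/5)/(19/5) = -43086 + (20/3)*(5/19)*(9/5) = -43086 + 60/19 = -818574/19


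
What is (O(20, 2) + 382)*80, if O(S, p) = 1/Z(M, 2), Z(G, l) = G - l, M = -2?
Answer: 30540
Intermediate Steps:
O(S, p) = -¼ (O(S, p) = 1/(-2 - 1*2) = 1/(-2 - 2) = 1/(-4) = -¼)
(O(20, 2) + 382)*80 = (-¼ + 382)*80 = (1527/4)*80 = 30540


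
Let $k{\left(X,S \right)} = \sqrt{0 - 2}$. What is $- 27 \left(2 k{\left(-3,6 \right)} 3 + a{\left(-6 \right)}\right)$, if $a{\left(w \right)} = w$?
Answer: $162 - 162 i \sqrt{2} \approx 162.0 - 229.1 i$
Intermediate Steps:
$k{\left(X,S \right)} = i \sqrt{2}$ ($k{\left(X,S \right)} = \sqrt{-2} = i \sqrt{2}$)
$- 27 \left(2 k{\left(-3,6 \right)} 3 + a{\left(-6 \right)}\right) = - 27 \left(2 i \sqrt{2} \cdot 3 - 6\right) = - 27 \left(6 i \sqrt{2} - 6\right) = - 27 \left(-6 + 6 i \sqrt{2}\right) = 162 - 162 i \sqrt{2}$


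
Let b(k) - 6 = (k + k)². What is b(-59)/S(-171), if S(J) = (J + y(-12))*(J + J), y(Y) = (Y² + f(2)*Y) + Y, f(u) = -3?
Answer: 6965/513 ≈ 13.577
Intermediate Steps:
b(k) = 6 + 4*k² (b(k) = 6 + (k + k)² = 6 + (2*k)² = 6 + 4*k²)
y(Y) = Y² - 2*Y (y(Y) = (Y² - 3*Y) + Y = Y² - 2*Y)
S(J) = 2*J*(168 + J) (S(J) = (J - 12*(-2 - 12))*(J + J) = (J - 12*(-14))*(2*J) = (J + 168)*(2*J) = (168 + J)*(2*J) = 2*J*(168 + J))
b(-59)/S(-171) = (6 + 4*(-59)²)/((2*(-171)*(168 - 171))) = (6 + 4*3481)/((2*(-171)*(-3))) = (6 + 13924)/1026 = 13930*(1/1026) = 6965/513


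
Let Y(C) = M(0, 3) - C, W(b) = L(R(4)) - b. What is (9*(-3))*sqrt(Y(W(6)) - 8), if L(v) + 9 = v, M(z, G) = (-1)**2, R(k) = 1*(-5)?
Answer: -27*sqrt(13) ≈ -97.350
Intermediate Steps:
R(k) = -5
M(z, G) = 1
L(v) = -9 + v
W(b) = -14 - b (W(b) = (-9 - 5) - b = -14 - b)
Y(C) = 1 - C
(9*(-3))*sqrt(Y(W(6)) - 8) = (9*(-3))*sqrt((1 - (-14 - 1*6)) - 8) = -27*sqrt((1 - (-14 - 6)) - 8) = -27*sqrt((1 - 1*(-20)) - 8) = -27*sqrt((1 + 20) - 8) = -27*sqrt(21 - 8) = -27*sqrt(13)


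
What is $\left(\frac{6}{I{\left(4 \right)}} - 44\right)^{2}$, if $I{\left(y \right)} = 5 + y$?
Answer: $\frac{16900}{9} \approx 1877.8$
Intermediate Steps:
$\left(\frac{6}{I{\left(4 \right)}} - 44\right)^{2} = \left(\frac{6}{5 + 4} - 44\right)^{2} = \left(\frac{6}{9} - 44\right)^{2} = \left(6 \cdot \frac{1}{9} - 44\right)^{2} = \left(\frac{2}{3} - 44\right)^{2} = \left(- \frac{130}{3}\right)^{2} = \frac{16900}{9}$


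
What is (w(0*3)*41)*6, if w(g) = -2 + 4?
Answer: 492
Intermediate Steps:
w(g) = 2
(w(0*3)*41)*6 = (2*41)*6 = 82*6 = 492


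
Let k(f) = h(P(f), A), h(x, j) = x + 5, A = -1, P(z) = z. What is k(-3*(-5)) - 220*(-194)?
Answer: 42700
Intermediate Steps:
h(x, j) = 5 + x
k(f) = 5 + f
k(-3*(-5)) - 220*(-194) = (5 - 3*(-5)) - 220*(-194) = (5 + 15) + 42680 = 20 + 42680 = 42700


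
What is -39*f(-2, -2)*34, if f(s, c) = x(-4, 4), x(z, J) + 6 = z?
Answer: 13260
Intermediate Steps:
x(z, J) = -6 + z
f(s, c) = -10 (f(s, c) = -6 - 4 = -10)
-39*f(-2, -2)*34 = -39*(-10)*34 = 390*34 = 13260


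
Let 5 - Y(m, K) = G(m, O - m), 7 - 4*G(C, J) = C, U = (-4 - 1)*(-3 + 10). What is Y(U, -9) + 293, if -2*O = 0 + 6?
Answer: 575/2 ≈ 287.50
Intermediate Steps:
O = -3 (O = -(0 + 6)/2 = -½*6 = -3)
U = -35 (U = -5*7 = -35)
G(C, J) = 7/4 - C/4
Y(m, K) = 13/4 + m/4 (Y(m, K) = 5 - (7/4 - m/4) = 5 + (-7/4 + m/4) = 13/4 + m/4)
Y(U, -9) + 293 = (13/4 + (¼)*(-35)) + 293 = (13/4 - 35/4) + 293 = -11/2 + 293 = 575/2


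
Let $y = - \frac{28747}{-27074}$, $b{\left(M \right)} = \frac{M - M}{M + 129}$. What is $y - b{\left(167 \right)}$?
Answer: $\frac{28747}{27074} \approx 1.0618$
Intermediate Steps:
$b{\left(M \right)} = 0$ ($b{\left(M \right)} = \frac{0}{129 + M} = 0$)
$y = \frac{28747}{27074}$ ($y = \left(-28747\right) \left(- \frac{1}{27074}\right) = \frac{28747}{27074} \approx 1.0618$)
$y - b{\left(167 \right)} = \frac{28747}{27074} - 0 = \frac{28747}{27074} + 0 = \frac{28747}{27074}$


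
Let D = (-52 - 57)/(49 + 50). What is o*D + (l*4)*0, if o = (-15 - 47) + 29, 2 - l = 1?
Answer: 109/3 ≈ 36.333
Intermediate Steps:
l = 1 (l = 2 - 1*1 = 2 - 1 = 1)
D = -109/99 ≈ -1.1010
o = -33 (o = -62 + 29 = -33)
o*D + (l*4)*0 = -33*(-109/99) + (1*4)*0 = 109/3 + 4*0 = 109/3 + 0 = 109/3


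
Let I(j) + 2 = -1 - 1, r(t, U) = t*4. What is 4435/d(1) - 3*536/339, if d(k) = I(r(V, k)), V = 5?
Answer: -503299/452 ≈ -1113.5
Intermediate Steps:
r(t, U) = 4*t
I(j) = -4 (I(j) = -2 + (-1 - 1) = -2 - 2 = -4)
d(k) = -4
4435/d(1) - 3*536/339 = 4435/(-4) - 3*536/339 = 4435*(-1/4) - 1608*1/339 = -4435/4 - 536/113 = -503299/452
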